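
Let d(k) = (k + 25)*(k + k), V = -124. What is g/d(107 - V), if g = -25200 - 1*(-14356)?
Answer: -2711/29568 ≈ -0.091687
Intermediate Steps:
g = -10844 (g = -25200 + 14356 = -10844)
d(k) = 2*k*(25 + k) (d(k) = (25 + k)*(2*k) = 2*k*(25 + k))
g/d(107 - V) = -10844*1/(2*(25 + (107 - 1*(-124)))*(107 - 1*(-124))) = -10844*1/(2*(25 + (107 + 124))*(107 + 124)) = -10844*1/(462*(25 + 231)) = -10844/(2*231*256) = -10844/118272 = -10844*1/118272 = -2711/29568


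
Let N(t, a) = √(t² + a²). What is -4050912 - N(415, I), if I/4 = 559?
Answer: -4050912 - √5171921 ≈ -4.0532e+6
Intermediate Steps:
I = 2236 (I = 4*559 = 2236)
N(t, a) = √(a² + t²)
-4050912 - N(415, I) = -4050912 - √(2236² + 415²) = -4050912 - √(4999696 + 172225) = -4050912 - √5171921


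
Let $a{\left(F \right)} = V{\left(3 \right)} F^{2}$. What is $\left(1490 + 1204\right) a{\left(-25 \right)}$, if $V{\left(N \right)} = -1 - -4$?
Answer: $5051250$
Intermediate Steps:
$V{\left(N \right)} = 3$ ($V{\left(N \right)} = -1 + 4 = 3$)
$a{\left(F \right)} = 3 F^{2}$
$\left(1490 + 1204\right) a{\left(-25 \right)} = \left(1490 + 1204\right) 3 \left(-25\right)^{2} = 2694 \cdot 3 \cdot 625 = 2694 \cdot 1875 = 5051250$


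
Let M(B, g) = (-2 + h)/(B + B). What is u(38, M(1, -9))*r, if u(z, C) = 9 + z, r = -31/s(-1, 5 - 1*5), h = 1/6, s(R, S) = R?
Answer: 1457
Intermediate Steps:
h = ⅙ ≈ 0.16667
M(B, g) = -11/(12*B) (M(B, g) = (-2 + ⅙)/(B + B) = -11*1/(2*B)/6 = -11/(12*B))
r = 31 (r = -31/(-1) = -31*(-1) = 31)
u(38, M(1, -9))*r = (9 + 38)*31 = 47*31 = 1457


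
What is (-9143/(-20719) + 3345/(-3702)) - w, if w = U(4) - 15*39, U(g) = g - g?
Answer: 14945019687/25567246 ≈ 584.54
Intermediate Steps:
U(g) = 0
w = -585 (w = 0 - 15*39 = 0 - 585 = -585)
(-9143/(-20719) + 3345/(-3702)) - w = (-9143/(-20719) + 3345/(-3702)) - 1*(-585) = (-9143*(-1/20719) + 3345*(-1/3702)) + 585 = (9143/20719 - 1115/1234) + 585 = -11819223/25567246 + 585 = 14945019687/25567246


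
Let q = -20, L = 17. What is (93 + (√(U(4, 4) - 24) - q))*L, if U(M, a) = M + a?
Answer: 1921 + 68*I ≈ 1921.0 + 68.0*I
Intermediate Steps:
(93 + (√(U(4, 4) - 24) - q))*L = (93 + (√((4 + 4) - 24) - 1*(-20)))*17 = (93 + (√(8 - 24) + 20))*17 = (93 + (√(-16) + 20))*17 = (93 + (4*I + 20))*17 = (93 + (20 + 4*I))*17 = (113 + 4*I)*17 = 1921 + 68*I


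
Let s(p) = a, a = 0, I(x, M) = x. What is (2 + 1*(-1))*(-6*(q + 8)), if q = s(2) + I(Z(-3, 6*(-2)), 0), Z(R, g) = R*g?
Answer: -264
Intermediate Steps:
s(p) = 0
q = 36 (q = 0 - 18*(-2) = 0 - 3*(-12) = 0 + 36 = 36)
(2 + 1*(-1))*(-6*(q + 8)) = (2 + 1*(-1))*(-6*(36 + 8)) = (2 - 1)*(-6*44) = 1*(-264) = -264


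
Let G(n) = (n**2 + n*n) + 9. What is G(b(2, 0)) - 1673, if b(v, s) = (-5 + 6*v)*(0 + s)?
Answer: -1664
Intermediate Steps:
b(v, s) = s*(-5 + 6*v) (b(v, s) = (-5 + 6*v)*s = s*(-5 + 6*v))
G(n) = 9 + 2*n**2 (G(n) = (n**2 + n**2) + 9 = 2*n**2 + 9 = 9 + 2*n**2)
G(b(2, 0)) - 1673 = (9 + 2*(0*(-5 + 6*2))**2) - 1673 = (9 + 2*(0*(-5 + 12))**2) - 1673 = (9 + 2*(0*7)**2) - 1673 = (9 + 2*0**2) - 1673 = (9 + 2*0) - 1673 = (9 + 0) - 1673 = 9 - 1673 = -1664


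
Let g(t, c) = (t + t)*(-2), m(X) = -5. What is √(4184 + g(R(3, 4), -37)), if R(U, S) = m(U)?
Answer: 2*√1051 ≈ 64.838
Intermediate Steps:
R(U, S) = -5
g(t, c) = -4*t (g(t, c) = (2*t)*(-2) = -4*t)
√(4184 + g(R(3, 4), -37)) = √(4184 - 4*(-5)) = √(4184 + 20) = √4204 = 2*√1051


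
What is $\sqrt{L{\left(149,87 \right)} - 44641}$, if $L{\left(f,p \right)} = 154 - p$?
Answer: $i \sqrt{44574} \approx 211.13 i$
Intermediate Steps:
$\sqrt{L{\left(149,87 \right)} - 44641} = \sqrt{\left(154 - 87\right) - 44641} = \sqrt{67 - 44641} = \sqrt{-44574} = i \sqrt{44574}$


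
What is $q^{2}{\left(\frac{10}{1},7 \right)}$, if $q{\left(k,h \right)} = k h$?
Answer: $4900$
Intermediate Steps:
$q{\left(k,h \right)} = h k$
$q^{2}{\left(\frac{10}{1},7 \right)} = \left(7 \cdot \frac{10}{1}\right)^{2} = \left(7 \cdot 10 \cdot 1\right)^{2} = \left(7 \cdot 10\right)^{2} = 70^{2} = 4900$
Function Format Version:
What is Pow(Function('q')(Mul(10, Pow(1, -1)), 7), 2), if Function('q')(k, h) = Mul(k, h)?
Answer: 4900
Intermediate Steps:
Function('q')(k, h) = Mul(h, k)
Pow(Function('q')(Mul(10, Pow(1, -1)), 7), 2) = Pow(Mul(7, Mul(10, Pow(1, -1))), 2) = Pow(Mul(7, Mul(10, 1)), 2) = Pow(Mul(7, 10), 2) = Pow(70, 2) = 4900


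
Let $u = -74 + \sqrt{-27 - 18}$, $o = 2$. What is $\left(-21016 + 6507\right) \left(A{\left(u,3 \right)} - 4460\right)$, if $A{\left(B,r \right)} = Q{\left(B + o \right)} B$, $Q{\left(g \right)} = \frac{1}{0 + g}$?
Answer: $\frac{37587929467}{581} - \frac{29018 i \sqrt{5}}{1743} \approx 6.4695 \cdot 10^{7} - 37.227 i$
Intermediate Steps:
$Q{\left(g \right)} = \frac{1}{g}$
$u = -74 + 3 i \sqrt{5}$ ($u = -74 + \sqrt{-45} = -74 + 3 i \sqrt{5} \approx -74.0 + 6.7082 i$)
$A{\left(B,r \right)} = \frac{B}{2 + B}$ ($A{\left(B,r \right)} = \frac{B}{B + 2} = \frac{B}{2 + B}$)
$\left(-21016 + 6507\right) \left(A{\left(u,3 \right)} - 4460\right) = \left(-21016 + 6507\right) \left(\frac{-74 + 3 i \sqrt{5}}{2 - \left(74 - 3 i \sqrt{5}\right)} - 4460\right) = - 14509 \left(\frac{-74 + 3 i \sqrt{5}}{-72 + 3 i \sqrt{5}} - 4460\right) = - 14509 \left(-4460 + \frac{-74 + 3 i \sqrt{5}}{-72 + 3 i \sqrt{5}}\right) = 64710140 - \frac{14509 \left(-74 + 3 i \sqrt{5}\right)}{-72 + 3 i \sqrt{5}}$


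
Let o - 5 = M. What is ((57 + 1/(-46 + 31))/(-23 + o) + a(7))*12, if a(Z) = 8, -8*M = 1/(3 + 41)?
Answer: 1839328/31685 ≈ 58.050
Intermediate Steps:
M = -1/352 (M = -1/(8*(3 + 41)) = -⅛/44 = -⅛*1/44 = -1/352 ≈ -0.0028409)
o = 1759/352 (o = 5 - 1/352 = 1759/352 ≈ 4.9972)
((57 + 1/(-46 + 31))/(-23 + o) + a(7))*12 = ((57 + 1/(-46 + 31))/(-23 + 1759/352) + 8)*12 = ((57 + 1/(-15))/(-6337/352) + 8)*12 = ((57 - 1/15)*(-352/6337) + 8)*12 = ((854/15)*(-352/6337) + 8)*12 = (-300608/95055 + 8)*12 = (459832/95055)*12 = 1839328/31685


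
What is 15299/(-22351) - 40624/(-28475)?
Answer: 472347999/636444725 ≈ 0.74217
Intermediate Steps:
15299/(-22351) - 40624/(-28475) = 15299*(-1/22351) - 40624*(-1/28475) = -15299/22351 + 40624/28475 = 472347999/636444725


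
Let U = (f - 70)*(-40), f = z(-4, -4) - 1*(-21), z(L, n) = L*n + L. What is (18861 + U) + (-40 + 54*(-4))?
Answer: 20085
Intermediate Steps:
z(L, n) = L + L*n
f = 33 (f = -4*(1 - 4) - 1*(-21) = -4*(-3) + 21 = 12 + 21 = 33)
U = 1480 (U = (33 - 70)*(-40) = -37*(-40) = 1480)
(18861 + U) + (-40 + 54*(-4)) = (18861 + 1480) + (-40 + 54*(-4)) = 20341 + (-40 - 216) = 20341 - 256 = 20085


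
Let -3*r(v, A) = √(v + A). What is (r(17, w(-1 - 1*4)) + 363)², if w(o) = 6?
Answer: (1089 - √23)²/9 ≈ 1.3061e+5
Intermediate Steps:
r(v, A) = -√(A + v)/3 (r(v, A) = -√(v + A)/3 = -√(A + v)/3)
(r(17, w(-1 - 1*4)) + 363)² = (-√(6 + 17)/3 + 363)² = (-√23/3 + 363)² = (363 - √23/3)²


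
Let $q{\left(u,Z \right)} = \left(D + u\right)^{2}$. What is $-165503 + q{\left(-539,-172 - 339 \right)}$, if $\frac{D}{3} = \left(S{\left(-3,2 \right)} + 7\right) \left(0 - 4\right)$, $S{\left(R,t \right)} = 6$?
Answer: $317522$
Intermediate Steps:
$D = -156$ ($D = 3 \left(6 + 7\right) \left(0 - 4\right) = 3 \cdot 13 \left(-4\right) = 3 \left(-52\right) = -156$)
$q{\left(u,Z \right)} = \left(-156 + u\right)^{2}$
$-165503 + q{\left(-539,-172 - 339 \right)} = -165503 + \left(-156 - 539\right)^{2} = -165503 + \left(-695\right)^{2} = -165503 + 483025 = 317522$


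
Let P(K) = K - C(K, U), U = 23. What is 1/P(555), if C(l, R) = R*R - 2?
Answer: 1/28 ≈ 0.035714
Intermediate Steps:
C(l, R) = -2 + R² (C(l, R) = R² - 2 = -2 + R²)
P(K) = -527 + K (P(K) = K - (-2 + 23²) = K - (-2 + 529) = K - 1*527 = K - 527 = -527 + K)
1/P(555) = 1/(-527 + 555) = 1/28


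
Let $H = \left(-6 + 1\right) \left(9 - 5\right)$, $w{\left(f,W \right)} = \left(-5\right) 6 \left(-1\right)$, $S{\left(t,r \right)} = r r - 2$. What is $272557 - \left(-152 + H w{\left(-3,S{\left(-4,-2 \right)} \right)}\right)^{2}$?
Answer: $-292947$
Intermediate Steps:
$S{\left(t,r \right)} = -2 + r^{2}$ ($S{\left(t,r \right)} = r^{2} - 2 = -2 + r^{2}$)
$w{\left(f,W \right)} = 30$ ($w{\left(f,W \right)} = \left(-30\right) \left(-1\right) = 30$)
$H = -20$ ($H = \left(-5\right) 4 = -20$)
$272557 - \left(-152 + H w{\left(-3,S{\left(-4,-2 \right)} \right)}\right)^{2} = 272557 - \left(-152 - 600\right)^{2} = 272557 - \left(-752\right)^{2} = 272557 - 565504 = -292947$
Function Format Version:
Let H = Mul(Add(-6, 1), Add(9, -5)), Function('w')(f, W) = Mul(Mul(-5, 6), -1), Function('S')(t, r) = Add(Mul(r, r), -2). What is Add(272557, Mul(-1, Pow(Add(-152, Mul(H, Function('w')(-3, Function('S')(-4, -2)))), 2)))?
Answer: -292947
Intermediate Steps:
Function('S')(t, r) = Add(-2, Pow(r, 2)) (Function('S')(t, r) = Add(Pow(r, 2), -2) = Add(-2, Pow(r, 2)))
Function('w')(f, W) = 30 (Function('w')(f, W) = Mul(-30, -1) = 30)
H = -20 (H = Mul(-5, 4) = -20)
Add(272557, Mul(-1, Pow(Add(-152, Mul(H, Function('w')(-3, Function('S')(-4, -2)))), 2))) = Add(272557, Mul(-1, Pow(Add(-152, Mul(-20, 30)), 2))) = Add(272557, Mul(-1, Pow(Add(-152, -600), 2))) = Add(272557, Mul(-1, Pow(-752, 2))) = Add(272557, Mul(-1, 565504)) = Add(272557, -565504) = -292947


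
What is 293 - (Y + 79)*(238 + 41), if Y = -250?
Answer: 48002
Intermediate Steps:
293 - (Y + 79)*(238 + 41) = 293 - (-250 + 79)*(238 + 41) = 293 - (-171)*279 = 293 - 1*(-47709) = 293 + 47709 = 48002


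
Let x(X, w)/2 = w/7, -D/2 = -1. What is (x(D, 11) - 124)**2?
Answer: 715716/49 ≈ 14606.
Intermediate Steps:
D = 2 (D = -2*(-1) = 2)
x(X, w) = 2*w/7 (x(X, w) = 2*(w/7) = 2*w/7)
(x(D, 11) - 124)**2 = ((2/7)*11 - 124)**2 = (22/7 - 124)**2 = (-846/7)**2 = 715716/49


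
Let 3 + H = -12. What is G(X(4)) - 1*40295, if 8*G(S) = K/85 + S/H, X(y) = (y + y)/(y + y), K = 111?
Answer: -20550371/510 ≈ -40295.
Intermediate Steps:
H = -15 (H = -3 - 12 = -15)
X(y) = 1 (X(y) = (2*y)/((2*y)) = (2*y)*(1/(2*y)) = 1)
G(S) = 111/680 - S/120 (G(S) = (111/85 + S/(-15))/8 = (111*(1/85) + S*(-1/15))/8 = (111/85 - S/15)/8 = 111/680 - S/120)
G(X(4)) - 1*40295 = (111/680 - 1/120*1) - 1*40295 = (111/680 - 1/120) - 40295 = 79/510 - 40295 = -20550371/510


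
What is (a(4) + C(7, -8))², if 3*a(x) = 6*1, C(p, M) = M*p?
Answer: 2916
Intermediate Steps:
a(x) = 2 (a(x) = (6*1)/3 = (⅓)*6 = 2)
(a(4) + C(7, -8))² = (2 - 8*7)² = (2 - 56)² = (-54)² = 2916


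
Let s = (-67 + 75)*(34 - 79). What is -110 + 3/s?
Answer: -13201/120 ≈ -110.01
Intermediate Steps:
s = -360 (s = 8*(-45) = -360)
-110 + 3/s = -110 + 3/(-360) = -110 - 1/360*3 = -110 - 1/120 = -13201/120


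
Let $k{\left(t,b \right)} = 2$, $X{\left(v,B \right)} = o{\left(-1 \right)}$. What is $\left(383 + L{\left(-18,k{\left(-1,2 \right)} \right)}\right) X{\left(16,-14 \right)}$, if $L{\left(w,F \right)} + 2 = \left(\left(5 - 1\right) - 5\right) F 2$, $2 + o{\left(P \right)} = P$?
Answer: $-1131$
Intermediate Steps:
$o{\left(P \right)} = -2 + P$
$X{\left(v,B \right)} = -3$ ($X{\left(v,B \right)} = -2 - 1 = -3$)
$L{\left(w,F \right)} = -2 - 2 F$ ($L{\left(w,F \right)} = -2 + \left(\left(5 - 1\right) - 5\right) F 2 = -2 + \left(4 - 5\right) F 2 = -2 + - F 2 = -2 - 2 F$)
$\left(383 + L{\left(-18,k{\left(-1,2 \right)} \right)}\right) X{\left(16,-14 \right)} = \left(383 - 6\right) \left(-3\right) = 377 \left(-3\right) = -1131$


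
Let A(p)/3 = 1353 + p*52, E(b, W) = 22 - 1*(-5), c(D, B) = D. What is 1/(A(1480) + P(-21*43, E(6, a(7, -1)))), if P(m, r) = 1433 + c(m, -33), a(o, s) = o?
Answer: 1/235469 ≈ 4.2468e-6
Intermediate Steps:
E(b, W) = 27 (E(b, W) = 22 + 5 = 27)
P(m, r) = 1433 + m
A(p) = 4059 + 156*p (A(p) = 3*(1353 + p*52) = 3*(1353 + 52*p) = 4059 + 156*p)
1/(A(1480) + P(-21*43, E(6, a(7, -1)))) = 1/((4059 + 156*1480) + (1433 - 21*43)) = 1/((4059 + 230880) + (1433 - 903)) = 1/(234939 + 530) = 1/235469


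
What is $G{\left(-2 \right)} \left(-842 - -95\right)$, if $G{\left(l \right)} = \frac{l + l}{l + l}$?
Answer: $-747$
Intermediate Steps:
$G{\left(l \right)} = 1$ ($G{\left(l \right)} = \frac{2 l}{2 l} = 2 l \frac{1}{2 l} = 1$)
$G{\left(-2 \right)} \left(-842 - -95\right) = 1 \left(-842 - -95\right) = 1 \left(-842 + 95\right) = 1 \left(-747\right) = -747$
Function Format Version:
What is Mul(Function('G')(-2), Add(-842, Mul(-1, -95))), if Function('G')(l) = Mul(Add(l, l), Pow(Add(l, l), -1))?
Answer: -747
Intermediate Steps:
Function('G')(l) = 1 (Function('G')(l) = Mul(Mul(2, l), Pow(Mul(2, l), -1)) = Mul(Mul(2, l), Mul(Rational(1, 2), Pow(l, -1))) = 1)
Mul(Function('G')(-2), Add(-842, Mul(-1, -95))) = Mul(1, Add(-842, Mul(-1, -95))) = Mul(1, Add(-842, 95)) = Mul(1, -747) = -747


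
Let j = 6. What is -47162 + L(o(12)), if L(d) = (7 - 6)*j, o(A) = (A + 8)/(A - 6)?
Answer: -47156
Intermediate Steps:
o(A) = (8 + A)/(-6 + A)
L(d) = 6 (L(d) = (7 - 6)*6 = 1*6 = 6)
-47162 + L(o(12)) = -47162 + 6 = -47156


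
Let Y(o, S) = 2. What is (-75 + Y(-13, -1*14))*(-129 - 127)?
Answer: 18688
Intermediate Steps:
(-75 + Y(-13, -1*14))*(-129 - 127) = (-75 + 2)*(-129 - 127) = -73*(-256) = 18688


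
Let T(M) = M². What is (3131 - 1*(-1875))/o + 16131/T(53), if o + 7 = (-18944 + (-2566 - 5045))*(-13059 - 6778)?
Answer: 4248682790011/739850611076 ≈ 5.7426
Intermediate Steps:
o = 526771528 (o = -7 + (-18944 + (-2566 - 5045))*(-13059 - 6778) = -7 + (-18944 - 7611)*(-19837) = -7 - 26555*(-19837) = -7 + 526771535 = 526771528)
(3131 - 1*(-1875))/o + 16131/T(53) = (3131 - 1*(-1875))/526771528 + 16131/(53²) = (3131 + 1875)*(1/526771528) + 16131/2809 = 5006*(1/526771528) + 16131*(1/2809) = 2503/263385764 + 16131/2809 = 4248682790011/739850611076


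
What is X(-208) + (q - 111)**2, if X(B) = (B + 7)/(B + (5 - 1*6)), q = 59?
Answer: 565337/209 ≈ 2705.0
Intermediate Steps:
X(B) = (7 + B)/(-1 + B) (X(B) = (7 + B)/(B + (5 - 6)) = (7 + B)/(B - 1) = (7 + B)/(-1 + B))
X(-208) + (q - 111)**2 = (7 - 208)/(-1 - 208) + (59 - 111)**2 = -201/(-209) + (-52)**2 = -1/209*(-201) + 2704 = 201/209 + 2704 = 565337/209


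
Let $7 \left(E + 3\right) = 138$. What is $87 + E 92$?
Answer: $\frac{11373}{7} \approx 1624.7$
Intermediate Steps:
$E = \frac{117}{7}$ ($E = -3 + \frac{1}{7} \cdot 138 = -3 + \frac{138}{7} = \frac{117}{7} \approx 16.714$)
$87 + E 92 = 87 + \frac{117}{7} \cdot 92 = 87 + \frac{10764}{7} = \frac{11373}{7}$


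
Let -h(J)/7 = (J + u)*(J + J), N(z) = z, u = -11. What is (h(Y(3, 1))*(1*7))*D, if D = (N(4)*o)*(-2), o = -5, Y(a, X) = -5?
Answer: -313600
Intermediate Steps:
h(J) = -14*J*(-11 + J) (h(J) = -7*(J - 11)*(J + J) = -7*(-11 + J)*2*J = -14*J*(-11 + J))
D = 40 (D = (4*(-5))*(-2) = -20*(-2) = 40)
(h(Y(3, 1))*(1*7))*D = ((14*(-5)*(11 - 1*(-5)))*(1*7))*40 = ((14*(-5)*(11 + 5))*7)*40 = ((14*(-5)*16)*7)*40 = -1120*7*40 = -7840*40 = -313600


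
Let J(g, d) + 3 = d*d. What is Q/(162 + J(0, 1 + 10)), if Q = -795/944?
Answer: -159/52864 ≈ -0.0030077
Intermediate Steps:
J(g, d) = -3 + d² (J(g, d) = -3 + d*d = -3 + d²)
Q = -795/944 (Q = -795*1/944 = -795/944 ≈ -0.84216)
Q/(162 + J(0, 1 + 10)) = -795/(944*(162 + (-3 + (1 + 10)²))) = -795/(944*(162 + (-3 + 11²))) = -795/(944*(162 + (-3 + 121))) = -795/(944*(162 + 118)) = -795/944/280 = -795/944*1/280 = -159/52864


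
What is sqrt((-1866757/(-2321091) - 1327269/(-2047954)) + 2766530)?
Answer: sqrt(6945728973324297736252820031742)/1584495865938 ≈ 1663.3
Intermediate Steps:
sqrt((-1866757/(-2321091) - 1327269/(-2047954)) + 2766530) = sqrt((-1866757*(-1/2321091) - 1327269*(-1/2047954)) + 2766530) = sqrt((1866757/2321091 + 1327269/2047954) + 2766530) = sqrt(6903744595657/4753487597814 + 2766530) = sqrt(13150672947724961077/4753487597814) = sqrt(6945728973324297736252820031742)/1584495865938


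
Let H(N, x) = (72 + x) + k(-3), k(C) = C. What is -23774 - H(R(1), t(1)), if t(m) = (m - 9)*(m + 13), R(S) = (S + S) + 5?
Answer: -23731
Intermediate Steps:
R(S) = 5 + 2*S (R(S) = 2*S + 5 = 5 + 2*S)
t(m) = (-9 + m)*(13 + m)
H(N, x) = 69 + x (H(N, x) = (72 + x) - 3 = 69 + x)
-23774 - H(R(1), t(1)) = -23774 - (69 + (-117 + 1² + 4*1)) = -23774 - (69 + (-117 + 1 + 4)) = -23774 - (69 - 112) = -23774 - 1*(-43) = -23774 + 43 = -23731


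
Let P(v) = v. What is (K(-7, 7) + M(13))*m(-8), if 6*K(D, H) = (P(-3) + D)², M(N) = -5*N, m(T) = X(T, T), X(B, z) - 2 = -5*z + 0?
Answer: -2030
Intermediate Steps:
X(B, z) = 2 - 5*z (X(B, z) = 2 + (-5*z + 0) = 2 - 5*z)
m(T) = 2 - 5*T
K(D, H) = (-3 + D)²/6
(K(-7, 7) + M(13))*m(-8) = ((-3 - 7)²/6 - 5*13)*(2 - 5*(-8)) = ((⅙)*(-10)² - 65)*(2 + 40) = ((⅙)*100 - 65)*42 = (50/3 - 65)*42 = -145/3*42 = -2030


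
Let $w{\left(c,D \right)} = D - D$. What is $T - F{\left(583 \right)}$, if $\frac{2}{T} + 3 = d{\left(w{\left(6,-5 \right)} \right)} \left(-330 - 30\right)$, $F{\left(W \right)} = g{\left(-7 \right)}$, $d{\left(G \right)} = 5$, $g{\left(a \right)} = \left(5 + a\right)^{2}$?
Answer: $- \frac{7214}{1803} \approx -4.0011$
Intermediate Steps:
$w{\left(c,D \right)} = 0$
$F{\left(W \right)} = 4$ ($F{\left(W \right)} = \left(5 - 7\right)^{2} = \left(-2\right)^{2} = 4$)
$T = - \frac{2}{1803}$ ($T = \frac{2}{-3 + 5 \left(-330 - 30\right)} = \frac{2}{-3 + 5 \left(-360\right)} = \frac{2}{-3 - 1800} = \frac{2}{-1803} = 2 \left(- \frac{1}{1803}\right) = - \frac{2}{1803} \approx -0.0011093$)
$T - F{\left(583 \right)} = - \frac{2}{1803} - 4 = - \frac{7214}{1803}$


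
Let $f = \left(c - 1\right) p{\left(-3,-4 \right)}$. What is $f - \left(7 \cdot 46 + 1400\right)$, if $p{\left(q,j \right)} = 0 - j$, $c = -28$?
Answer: $-1838$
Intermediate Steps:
$p{\left(q,j \right)} = - j$
$f = -116$ ($f = \left(-28 - 1\right) \left(\left(-1\right) \left(-4\right)\right) = \left(-29\right) 4 = -116$)
$f - \left(7 \cdot 46 + 1400\right) = -116 - \left(7 \cdot 46 + 1400\right) = -116 - \left(322 + 1400\right) = -116 - 1722 = -1838$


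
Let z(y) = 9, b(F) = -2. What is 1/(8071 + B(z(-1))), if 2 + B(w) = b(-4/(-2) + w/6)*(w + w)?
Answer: 1/8033 ≈ 0.00012449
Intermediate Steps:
B(w) = -2 - 4*w (B(w) = -2 - 2*(w + w) = -2 - 4*w)
1/(8071 + B(z(-1))) = 1/(8071 + (-2 - 4*9)) = 1/(8071 + (-2 - 36)) = 1/(8071 - 38) = 1/8033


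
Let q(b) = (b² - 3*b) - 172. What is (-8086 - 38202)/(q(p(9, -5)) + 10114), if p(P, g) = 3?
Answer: -23144/4971 ≈ -4.6558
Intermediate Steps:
q(b) = -172 + b² - 3*b
(-8086 - 38202)/(q(p(9, -5)) + 10114) = (-8086 - 38202)/((-172 + 3² - 3*3) + 10114) = -46288/((-172 + 9 - 9) + 10114) = -46288/(-172 + 10114) = -46288/9942 = -46288*1/9942 = -23144/4971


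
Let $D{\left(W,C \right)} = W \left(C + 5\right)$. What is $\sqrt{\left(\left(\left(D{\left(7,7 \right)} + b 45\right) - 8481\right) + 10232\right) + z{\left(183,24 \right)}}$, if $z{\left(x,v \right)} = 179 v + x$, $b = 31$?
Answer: $\sqrt{7709} \approx 87.801$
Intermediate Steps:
$D{\left(W,C \right)} = W \left(5 + C\right)$
$z{\left(x,v \right)} = x + 179 v$
$\sqrt{\left(\left(\left(D{\left(7,7 \right)} + b 45\right) - 8481\right) + 10232\right) + z{\left(183,24 \right)}} = \sqrt{\left(\left(\left(7 \left(5 + 7\right) + 31 \cdot 45\right) - 8481\right) + 10232\right) + \left(183 + 179 \cdot 24\right)} = \sqrt{\left(\left(\left(7 \cdot 12 + 1395\right) - 8481\right) + 10232\right) + \left(183 + 4296\right)} = \sqrt{\left(\left(\left(84 + 1395\right) - 8481\right) + 10232\right) + 4479} = \sqrt{\left(\left(1479 - 8481\right) + 10232\right) + 4479} = \sqrt{\left(-7002 + 10232\right) + 4479} = \sqrt{3230 + 4479} = \sqrt{7709}$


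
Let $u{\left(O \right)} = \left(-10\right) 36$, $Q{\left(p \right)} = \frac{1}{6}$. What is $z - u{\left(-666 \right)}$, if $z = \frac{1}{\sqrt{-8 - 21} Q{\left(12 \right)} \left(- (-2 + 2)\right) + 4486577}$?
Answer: $\frac{1615167721}{4486577} \approx 360.0$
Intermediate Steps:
$Q{\left(p \right)} = \frac{1}{6}$
$u{\left(O \right)} = -360$
$z = \frac{1}{4486577}$ ($z = \frac{1}{\sqrt{-8 - 21} \cdot \frac{1}{6} \left(- (-2 + 2)\right) + 4486577} = \frac{1}{\sqrt{-29} \cdot \frac{1}{6} \left(\left(-1\right) 0\right) + 4486577} = \frac{1}{i \sqrt{29} \cdot \frac{1}{6} \cdot 0 + 4486577} = \frac{1}{\frac{i \sqrt{29}}{6} \cdot 0 + 4486577} = \frac{1}{0 + 4486577} = \frac{1}{4486577} \approx 2.2289 \cdot 10^{-7}$)
$z - u{\left(-666 \right)} = \frac{1}{4486577} - -360 = \frac{1}{4486577} + 360 = \frac{1615167721}{4486577}$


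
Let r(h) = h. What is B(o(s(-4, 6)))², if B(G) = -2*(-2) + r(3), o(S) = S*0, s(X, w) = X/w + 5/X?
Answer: 49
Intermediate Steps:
s(X, w) = 5/X + X/w
o(S) = 0
B(G) = 7 (B(G) = -2*(-2) + 3 = 4 + 3 = 7)
B(o(s(-4, 6)))² = 7² = 49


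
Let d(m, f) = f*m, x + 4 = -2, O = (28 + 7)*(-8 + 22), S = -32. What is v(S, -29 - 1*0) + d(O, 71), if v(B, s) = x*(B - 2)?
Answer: 34994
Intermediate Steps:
O = 490 (O = 35*14 = 490)
x = -6 (x = -4 - 2 = -6)
v(B, s) = 12 - 6*B (v(B, s) = -6*(B - 2) = -6*(-2 + B) = 12 - 6*B)
v(S, -29 - 1*0) + d(O, 71) = (12 - 6*(-32)) + 71*490 = (12 + 192) + 34790 = 204 + 34790 = 34994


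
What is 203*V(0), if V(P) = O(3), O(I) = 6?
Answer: 1218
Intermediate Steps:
V(P) = 6
203*V(0) = 203*6 = 1218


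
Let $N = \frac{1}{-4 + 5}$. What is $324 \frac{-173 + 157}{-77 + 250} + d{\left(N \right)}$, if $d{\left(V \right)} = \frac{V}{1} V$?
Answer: $- \frac{5011}{173} \approx -28.965$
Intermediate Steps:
$N = 1$ ($N = 1^{-1} = 1$)
$d{\left(V \right)} = V^{2}$ ($d{\left(V \right)} = V 1 V = V V = V^{2}$)
$324 \frac{-173 + 157}{-77 + 250} + d{\left(N \right)} = 324 \frac{-173 + 157}{-77 + 250} + 1^{2} = 324 \left(- \frac{16}{173}\right) + 1 = - \frac{5184}{173} + 1 = - \frac{5011}{173}$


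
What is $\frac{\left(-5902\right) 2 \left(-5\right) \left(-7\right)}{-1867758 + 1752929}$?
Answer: $\frac{31780}{8833} \approx 3.5979$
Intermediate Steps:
$\frac{\left(-5902\right) 2 \left(-5\right) \left(-7\right)}{-1867758 + 1752929} = \frac{\left(-5902\right) \left(\left(-10\right) \left(-7\right)\right)}{-114829} = \left(-5902\right) 70 \left(- \frac{1}{114829}\right) = \left(-413140\right) \left(- \frac{1}{114829}\right) = \frac{31780}{8833}$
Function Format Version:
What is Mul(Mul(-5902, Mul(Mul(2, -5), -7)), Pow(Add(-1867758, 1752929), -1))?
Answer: Rational(31780, 8833) ≈ 3.5979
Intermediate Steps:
Mul(Mul(-5902, Mul(Mul(2, -5), -7)), Pow(Add(-1867758, 1752929), -1)) = Mul(Mul(-5902, Mul(-10, -7)), Pow(-114829, -1)) = Mul(Mul(-5902, 70), Rational(-1, 114829)) = Mul(-413140, Rational(-1, 114829)) = Rational(31780, 8833)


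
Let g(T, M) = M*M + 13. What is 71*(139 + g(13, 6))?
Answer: 13348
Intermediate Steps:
g(T, M) = 13 + M² (g(T, M) = M² + 13 = 13 + M²)
71*(139 + g(13, 6)) = 71*(139 + (13 + 6²)) = 71*(139 + (13 + 36)) = 71*(139 + 49) = 71*188 = 13348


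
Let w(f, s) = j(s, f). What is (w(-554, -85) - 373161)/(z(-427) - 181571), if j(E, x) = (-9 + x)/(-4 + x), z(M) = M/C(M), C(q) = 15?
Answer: 1041116375/506662512 ≈ 2.0549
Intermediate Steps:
z(M) = M/15
j(E, x) = (-9 + x)/(-4 + x)
w(f, s) = (-9 + f)/(-4 + f)
(w(-554, -85) - 373161)/(z(-427) - 181571) = ((-9 - 554)/(-4 - 554) - 373161)/((1/15)*(-427) - 181571) = (-563/(-558) - 373161)/(-427/15 - 181571) = (-1/558*(-563) - 373161)/(-2723992/15) = (563/558 - 373161)*(-15/2723992) = -208223275/558*(-15/2723992) = 1041116375/506662512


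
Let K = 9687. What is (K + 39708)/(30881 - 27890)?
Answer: 16465/997 ≈ 16.515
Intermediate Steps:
(K + 39708)/(30881 - 27890) = (9687 + 39708)/(30881 - 27890) = 49395/2991 = 49395*(1/2991) = 16465/997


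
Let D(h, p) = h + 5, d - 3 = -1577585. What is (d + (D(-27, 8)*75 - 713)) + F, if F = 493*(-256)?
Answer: -1706153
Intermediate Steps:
d = -1577582 (d = 3 - 1577585 = -1577582)
D(h, p) = 5 + h
F = -126208
(d + (D(-27, 8)*75 - 713)) + F = (-1577582 + ((5 - 27)*75 - 713)) - 126208 = (-1577582 + (-22*75 - 713)) - 126208 = (-1577582 + (-1650 - 713)) - 126208 = (-1577582 - 2363) - 126208 = -1579945 - 126208 = -1706153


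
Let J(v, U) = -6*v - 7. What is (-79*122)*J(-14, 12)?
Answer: -742126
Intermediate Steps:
J(v, U) = -7 - 6*v
(-79*122)*J(-14, 12) = (-79*122)*(-7 - 6*(-14)) = -9638*(-7 + 84) = -9638*77 = -742126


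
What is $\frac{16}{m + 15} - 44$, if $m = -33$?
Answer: $- \frac{404}{9} \approx -44.889$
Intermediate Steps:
$\frac{16}{m + 15} - 44 = \frac{16}{-33 + 15} - 44 = \frac{16}{-18} - 44 = 16 \left(- \frac{1}{18}\right) - 44 = - \frac{8}{9} - 44 = - \frac{404}{9}$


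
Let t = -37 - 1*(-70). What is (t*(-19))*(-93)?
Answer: 58311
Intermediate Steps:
t = 33 (t = -37 + 70 = 33)
(t*(-19))*(-93) = (33*(-19))*(-93) = -627*(-93) = 58311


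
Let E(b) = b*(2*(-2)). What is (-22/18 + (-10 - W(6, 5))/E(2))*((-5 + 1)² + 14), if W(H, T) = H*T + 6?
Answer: 815/6 ≈ 135.83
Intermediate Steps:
W(H, T) = 6 + H*T
E(b) = -4*b (E(b) = b*(-4) = -4*b)
(-22/18 + (-10 - W(6, 5))/E(2))*((-5 + 1)² + 14) = (-22/18 + (-10 - (6 + 6*5))/((-4*2)))*((-5 + 1)² + 14) = (-22*1/18 + (-10 - (6 + 30))/(-8))*((-4)² + 14) = (-11/9 + (-10 - 1*36)*(-⅛))*(16 + 14) = (-11/9 + (-10 - 36)*(-⅛))*30 = (-11/9 - 46*(-⅛))*30 = (-11/9 + 23/4)*30 = (163/36)*30 = 815/6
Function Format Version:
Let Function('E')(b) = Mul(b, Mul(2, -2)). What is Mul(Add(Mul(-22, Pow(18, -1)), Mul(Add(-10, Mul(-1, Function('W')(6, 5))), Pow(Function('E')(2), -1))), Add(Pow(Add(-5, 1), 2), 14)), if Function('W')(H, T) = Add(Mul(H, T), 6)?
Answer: Rational(815, 6) ≈ 135.83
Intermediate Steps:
Function('W')(H, T) = Add(6, Mul(H, T))
Function('E')(b) = Mul(-4, b) (Function('E')(b) = Mul(b, -4) = Mul(-4, b))
Mul(Add(Mul(-22, Pow(18, -1)), Mul(Add(-10, Mul(-1, Function('W')(6, 5))), Pow(Function('E')(2), -1))), Add(Pow(Add(-5, 1), 2), 14)) = Mul(Add(Mul(-22, Pow(18, -1)), Mul(Add(-10, Mul(-1, Add(6, Mul(6, 5)))), Pow(Mul(-4, 2), -1))), Add(Pow(Add(-5, 1), 2), 14)) = Mul(Add(Mul(-22, Rational(1, 18)), Mul(Add(-10, Mul(-1, Add(6, 30))), Pow(-8, -1))), Add(Pow(-4, 2), 14)) = Mul(Add(Rational(-11, 9), Mul(Add(-10, Mul(-1, 36)), Rational(-1, 8))), Add(16, 14)) = Mul(Add(Rational(-11, 9), Mul(Add(-10, -36), Rational(-1, 8))), 30) = Mul(Add(Rational(-11, 9), Mul(-46, Rational(-1, 8))), 30) = Mul(Add(Rational(-11, 9), Rational(23, 4)), 30) = Mul(Rational(163, 36), 30) = Rational(815, 6)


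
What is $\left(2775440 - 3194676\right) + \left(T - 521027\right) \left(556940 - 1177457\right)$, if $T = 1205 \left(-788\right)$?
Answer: $912511403903$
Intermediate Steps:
$T = -949540$
$\left(2775440 - 3194676\right) + \left(T - 521027\right) \left(556940 - 1177457\right) = \left(2775440 - 3194676\right) + \left(-949540 - 521027\right) \left(556940 - 1177457\right) = -419236 - -912511823139 = -419236 + 912511823139 = 912511403903$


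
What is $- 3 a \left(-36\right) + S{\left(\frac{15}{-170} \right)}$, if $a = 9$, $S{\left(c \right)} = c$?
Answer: $\frac{33045}{34} \approx 971.91$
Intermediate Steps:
$- 3 a \left(-36\right) + S{\left(\frac{15}{-170} \right)} = \left(-3\right) 9 \left(-36\right) + \frac{15}{-170} = \left(-27\right) \left(-36\right) + 15 \left(- \frac{1}{170}\right) = 972 - \frac{3}{34} = \frac{33045}{34}$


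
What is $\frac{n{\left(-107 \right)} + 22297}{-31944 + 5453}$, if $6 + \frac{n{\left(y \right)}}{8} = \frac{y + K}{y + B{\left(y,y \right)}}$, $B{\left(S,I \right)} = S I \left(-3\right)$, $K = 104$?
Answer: $- \frac{383283535}{456360457} \approx -0.83987$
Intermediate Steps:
$B{\left(S,I \right)} = - 3 I S$ ($B{\left(S,I \right)} = I S \left(-3\right) = - 3 I S$)
$n{\left(y \right)} = -48 + \frac{8 \left(104 + y\right)}{y - 3 y^{2}}$ ($n{\left(y \right)} = -48 + 8 \frac{y + 104}{y - 3 y y} = -48 + 8 \frac{104 + y}{y - 3 y^{2}} = -48 + \frac{8 \left(104 + y\right)}{y - 3 y^{2}}$)
$\frac{n{\left(-107 \right)} + 22297}{-31944 + 5453} = \frac{\frac{8 \left(104 - -535 + 18 \left(-107\right)^{2}\right)}{\left(-107\right) \left(1 - -321\right)} + 22297}{-31944 + 5453} = \frac{8 \left(- \frac{1}{107}\right) \frac{1}{1 + 321} \left(104 + 535 + 18 \cdot 11449\right) + 22297}{-26491} = \left(8 \left(- \frac{1}{107}\right) \frac{1}{322} \left(104 + 535 + 206082\right) + 22297\right) \left(- \frac{1}{26491}\right) = \left(8 \left(- \frac{1}{107}\right) \frac{1}{322} \cdot 206721 + 22297\right) \left(- \frac{1}{26491}\right) = \left(- \frac{826884}{17227} + 22297\right) \left(- \frac{1}{26491}\right) = \frac{383283535}{17227} \left(- \frac{1}{26491}\right) = - \frac{383283535}{456360457}$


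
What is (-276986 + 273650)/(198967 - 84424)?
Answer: -1112/38181 ≈ -0.029124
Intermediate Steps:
(-276986 + 273650)/(198967 - 84424) = -3336/114543 = -3336*1/114543 = -1112/38181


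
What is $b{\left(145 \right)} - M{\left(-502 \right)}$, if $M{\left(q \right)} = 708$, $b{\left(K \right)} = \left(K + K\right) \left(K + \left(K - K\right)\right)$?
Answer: $41342$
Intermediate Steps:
$b{\left(K \right)} = 2 K^{2}$ ($b{\left(K \right)} = 2 K \left(K + 0\right) = 2 K K = 2 K^{2}$)
$b{\left(145 \right)} - M{\left(-502 \right)} = 2 \cdot 145^{2} - 708 = 2 \cdot 21025 - 708 = 42050 - 708 = 41342$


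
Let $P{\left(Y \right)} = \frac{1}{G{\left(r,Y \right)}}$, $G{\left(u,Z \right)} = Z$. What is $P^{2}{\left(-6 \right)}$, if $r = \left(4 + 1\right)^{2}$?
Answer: $\frac{1}{36} \approx 0.027778$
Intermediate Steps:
$r = 25$ ($r = 5^{2} = 25$)
$P{\left(Y \right)} = \frac{1}{Y}$
$P^{2}{\left(-6 \right)} = \left(\frac{1}{-6}\right)^{2} = \left(- \frac{1}{6}\right)^{2} = \frac{1}{36}$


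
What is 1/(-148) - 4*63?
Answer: -37297/148 ≈ -252.01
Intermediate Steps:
1/(-148) - 4*63 = -1/148 - 252 = -37297/148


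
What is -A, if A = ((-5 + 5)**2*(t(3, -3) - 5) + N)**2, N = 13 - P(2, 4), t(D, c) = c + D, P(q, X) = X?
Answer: -81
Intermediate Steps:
t(D, c) = D + c
N = 9 (N = 13 - 1*4 = 13 - 4 = 9)
A = 81 (A = ((-5 + 5)**2*((3 - 3) - 5) + 9)**2 = (0**2*(0 - 5) + 9)**2 = (0*(-5) + 9)**2 = (0 + 9)**2 = 9**2 = 81)
-A = -1*81 = -81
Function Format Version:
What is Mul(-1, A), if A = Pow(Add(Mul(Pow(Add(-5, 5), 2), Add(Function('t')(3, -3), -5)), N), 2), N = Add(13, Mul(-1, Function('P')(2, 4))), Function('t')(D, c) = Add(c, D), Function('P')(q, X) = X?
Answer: -81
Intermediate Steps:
Function('t')(D, c) = Add(D, c)
N = 9 (N = Add(13, Mul(-1, 4)) = Add(13, -4) = 9)
A = 81 (A = Pow(Add(Mul(Pow(Add(-5, 5), 2), Add(Add(3, -3), -5)), 9), 2) = Pow(Add(Mul(Pow(0, 2), Add(0, -5)), 9), 2) = Pow(Add(Mul(0, -5), 9), 2) = Pow(Add(0, 9), 2) = Pow(9, 2) = 81)
Mul(-1, A) = Mul(-1, 81) = -81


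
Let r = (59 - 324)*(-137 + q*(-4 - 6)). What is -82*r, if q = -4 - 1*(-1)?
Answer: -2325110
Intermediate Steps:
q = -3 (q = -4 + 1 = -3)
r = 28355 (r = (59 - 324)*(-137 - 3*(-4 - 6)) = -265*(-137 - 3*(-10)) = -265*(-137 + 30) = -265*(-107) = 28355)
-82*r = -82*28355 = -2325110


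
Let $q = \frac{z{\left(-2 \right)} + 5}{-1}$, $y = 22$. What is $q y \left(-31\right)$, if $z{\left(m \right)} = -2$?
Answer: $2046$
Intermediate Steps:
$q = -3$ ($q = \frac{-2 + 5}{-1} = \left(-1\right) 3 = -3$)
$q y \left(-31\right) = \left(-3\right) 22 \left(-31\right) = \left(-66\right) \left(-31\right) = 2046$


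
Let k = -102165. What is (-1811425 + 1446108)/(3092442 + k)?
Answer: -365317/2990277 ≈ -0.12217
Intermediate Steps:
(-1811425 + 1446108)/(3092442 + k) = (-1811425 + 1446108)/(3092442 - 102165) = -365317/2990277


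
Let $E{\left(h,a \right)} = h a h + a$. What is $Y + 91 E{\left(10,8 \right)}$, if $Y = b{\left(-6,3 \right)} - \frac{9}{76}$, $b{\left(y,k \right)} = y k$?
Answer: $\frac{5586751}{76} \approx 73510.0$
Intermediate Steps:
$b{\left(y,k \right)} = k y$
$E{\left(h,a \right)} = a + a h^{2}$ ($E{\left(h,a \right)} = a h h + a = a h^{2} + a = a + a h^{2}$)
$Y = - \frac{1377}{76}$ ($Y = 3 \left(-6\right) - \frac{9}{76} = -18 - 9 \cdot \frac{1}{76} = -18 - \frac{9}{76} = - \frac{1377}{76} \approx -18.118$)
$Y + 91 E{\left(10,8 \right)} = - \frac{1377}{76} + 91 \cdot 8 \left(1 + 10^{2}\right) = - \frac{1377}{76} + 91 \cdot 8 \left(1 + 100\right) = - \frac{1377}{76} + 91 \cdot 8 \cdot 101 = - \frac{1377}{76} + 91 \cdot 808 = - \frac{1377}{76} + 73528 = \frac{5586751}{76}$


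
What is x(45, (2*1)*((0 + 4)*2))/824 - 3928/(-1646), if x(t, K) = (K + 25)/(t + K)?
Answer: 98752239/41367272 ≈ 2.3872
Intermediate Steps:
x(t, K) = (25 + K)/(K + t)
x(45, (2*1)*((0 + 4)*2))/824 - 3928/(-1646) = ((25 + (2*1)*((0 + 4)*2))/((2*1)*((0 + 4)*2) + 45))/824 - 3928/(-1646) = ((25 + 2*(4*2))/(2*(4*2) + 45))*(1/824) - 3928*(-1/1646) = ((25 + 2*8)/(2*8 + 45))*(1/824) + 1964/823 = ((25 + 16)/(16 + 45))*(1/824) + 1964/823 = (41/61)*(1/824) + 1964/823 = 41/50264 + 1964/823 = 98752239/41367272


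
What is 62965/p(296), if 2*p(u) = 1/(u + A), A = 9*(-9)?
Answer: 27074950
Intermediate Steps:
A = -81
p(u) = 1/(2*(-81 + u)) (p(u) = 1/(2*(u - 81)) = 1/(2*(-81 + u)))
62965/p(296) = 62965/((1/(2*(-81 + 296)))) = 62965/(((1/2)/215)) = 62965/(((1/2)*(1/215))) = 62965/(1/430) = 62965*430 = 27074950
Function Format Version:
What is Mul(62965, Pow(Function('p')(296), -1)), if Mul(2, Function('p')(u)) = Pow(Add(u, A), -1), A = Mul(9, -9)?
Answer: 27074950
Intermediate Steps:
A = -81
Function('p')(u) = Mul(Rational(1, 2), Pow(Add(-81, u), -1)) (Function('p')(u) = Mul(Rational(1, 2), Pow(Add(u, -81), -1)) = Mul(Rational(1, 2), Pow(Add(-81, u), -1)))
Mul(62965, Pow(Function('p')(296), -1)) = Mul(62965, Pow(Mul(Rational(1, 2), Pow(Add(-81, 296), -1)), -1)) = Mul(62965, Pow(Mul(Rational(1, 2), Pow(215, -1)), -1)) = Mul(62965, Pow(Mul(Rational(1, 2), Rational(1, 215)), -1)) = Mul(62965, Pow(Rational(1, 430), -1)) = Mul(62965, 430) = 27074950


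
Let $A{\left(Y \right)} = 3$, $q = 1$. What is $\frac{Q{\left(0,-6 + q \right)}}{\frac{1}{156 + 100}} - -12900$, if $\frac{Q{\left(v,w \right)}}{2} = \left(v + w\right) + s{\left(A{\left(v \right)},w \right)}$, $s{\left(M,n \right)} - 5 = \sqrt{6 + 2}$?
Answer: $12900 + 1024 \sqrt{2} \approx 14348.0$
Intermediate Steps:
$s{\left(M,n \right)} = 5 + 2 \sqrt{2}$ ($s{\left(M,n \right)} = 5 + \sqrt{6 + 2} = 5 + \sqrt{8} = 5 + 2 \sqrt{2}$)
$Q{\left(v,w \right)} = 10 + 2 v + 2 w + 4 \sqrt{2}$ ($Q{\left(v,w \right)} = 2 \left(\left(v + w\right) + \left(5 + 2 \sqrt{2}\right)\right) = 2 \left(5 + v + w + 2 \sqrt{2}\right) = 10 + 2 v + 2 w + 4 \sqrt{2}$)
$\frac{Q{\left(0,-6 + q \right)}}{\frac{1}{156 + 100}} - -12900 = \frac{10 + 2 \cdot 0 + 2 \left(-6 + 1\right) + 4 \sqrt{2}}{\frac{1}{156 + 100}} - -12900 = \frac{10 + 0 + 2 \left(-5\right) + 4 \sqrt{2}}{\frac{1}{256}} + 12900 = \left(10 + 0 - 10 + 4 \sqrt{2}\right) \frac{1}{\frac{1}{256}} + 12900 = 4 \sqrt{2} \cdot 256 + 12900 = 1024 \sqrt{2} + 12900 = 12900 + 1024 \sqrt{2}$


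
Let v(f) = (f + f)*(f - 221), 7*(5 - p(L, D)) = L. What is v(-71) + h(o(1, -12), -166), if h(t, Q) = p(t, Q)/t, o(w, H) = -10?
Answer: 580487/14 ≈ 41463.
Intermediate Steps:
p(L, D) = 5 - L/7
h(t, Q) = (5 - t/7)/t
v(f) = 2*f*(-221 + f) (v(f) = (2*f)*(-221 + f) = 2*f*(-221 + f))
v(-71) + h(o(1, -12), -166) = 2*(-71)*(-221 - 71) + (⅐)*(35 - 1*(-10))/(-10) = 2*(-71)*(-292) + (⅐)*(-⅒)*(35 + 10) = 41464 + (⅐)*(-⅒)*45 = 41464 - 9/14 = 580487/14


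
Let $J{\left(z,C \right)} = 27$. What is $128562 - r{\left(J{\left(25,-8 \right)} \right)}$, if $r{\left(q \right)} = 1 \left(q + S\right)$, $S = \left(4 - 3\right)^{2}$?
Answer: $128534$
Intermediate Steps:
$S = 1$ ($S = 1^{2} = 1$)
$r{\left(q \right)} = 1 + q$ ($r{\left(q \right)} = 1 \left(q + 1\right) = 1 \left(1 + q\right) = 1 + q$)
$128562 - r{\left(J{\left(25,-8 \right)} \right)} = 128562 - \left(1 + 27\right) = 128562 - 28 = 128534$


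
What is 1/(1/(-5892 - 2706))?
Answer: -8598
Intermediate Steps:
1/(1/(-5892 - 2706)) = 1/(1/(-8598)) = 1/(-1/8598) = -8598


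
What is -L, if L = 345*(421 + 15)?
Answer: -150420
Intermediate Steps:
L = 150420 (L = 345*436 = 150420)
-L = -1*150420 = -150420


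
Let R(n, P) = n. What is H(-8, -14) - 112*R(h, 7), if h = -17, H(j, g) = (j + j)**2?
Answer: 2160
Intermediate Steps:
H(j, g) = 4*j**2 (H(j, g) = (2*j)**2 = 4*j**2)
H(-8, -14) - 112*R(h, 7) = 4*(-8)**2 - 112*(-17) = 4*64 + 1904 = 256 + 1904 = 2160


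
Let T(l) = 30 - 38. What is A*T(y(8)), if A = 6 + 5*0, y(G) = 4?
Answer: -48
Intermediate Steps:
T(l) = -8
A = 6 (A = 6 + 0 = 6)
A*T(y(8)) = 6*(-8) = -48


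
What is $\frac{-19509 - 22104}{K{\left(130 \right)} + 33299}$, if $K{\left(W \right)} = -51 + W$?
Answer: $- \frac{13871}{11126} \approx -1.2467$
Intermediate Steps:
$\frac{-19509 - 22104}{K{\left(130 \right)} + 33299} = \frac{-19509 - 22104}{\left(-51 + 130\right) + 33299} = - \frac{41613}{79 + 33299} = - \frac{41613}{33378} = \left(-41613\right) \frac{1}{33378} = - \frac{13871}{11126}$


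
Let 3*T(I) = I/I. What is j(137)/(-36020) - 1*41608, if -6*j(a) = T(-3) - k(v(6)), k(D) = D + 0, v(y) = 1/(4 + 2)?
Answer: -53953925759/1296720 ≈ -41608.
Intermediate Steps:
T(I) = 1/3 (T(I) = (I/I)/3 = (1/3)*1 = 1/3)
v(y) = 1/6
k(D) = D
j(a) = -1/36 (j(a) = -(1/3 - 1*1/6)/6 = -(1/3 - 1/6)/6 = -1/6*1/6 = -1/36)
j(137)/(-36020) - 1*41608 = -1/36/(-36020) - 1*41608 = -1/36*(-1/36020) - 41608 = 1/1296720 - 41608 = -53953925759/1296720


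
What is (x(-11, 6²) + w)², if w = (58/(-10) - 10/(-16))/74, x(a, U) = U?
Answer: 11310960609/8761600 ≈ 1291.0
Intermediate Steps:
w = -207/2960 (w = (58*(-⅒) - 10*(-1/16))*(1/74) = (-29/5 + 5/8)*(1/74) = -207/40*1/74 = -207/2960 ≈ -0.069932)
(x(-11, 6²) + w)² = (6² - 207/2960)² = (36 - 207/2960)² = (106353/2960)² = 11310960609/8761600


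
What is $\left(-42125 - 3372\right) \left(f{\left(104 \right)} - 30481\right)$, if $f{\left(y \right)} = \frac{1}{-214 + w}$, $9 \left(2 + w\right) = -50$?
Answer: $\frac{2765267759131}{1994} \approx 1.3868 \cdot 10^{9}$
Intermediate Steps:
$w = - \frac{68}{9}$ ($w = -2 + \frac{1}{9} \left(-50\right) = -2 - \frac{50}{9} = - \frac{68}{9} \approx -7.5556$)
$f{\left(y \right)} = - \frac{9}{1994}$ ($f{\left(y \right)} = \frac{1}{-214 - \frac{68}{9}} = \frac{1}{- \frac{1994}{9}} = - \frac{9}{1994}$)
$\left(-42125 - 3372\right) \left(f{\left(104 \right)} - 30481\right) = \left(-42125 - 3372\right) \left(- \frac{9}{1994} - 30481\right) = \left(-45497\right) \left(- \frac{60779123}{1994}\right) = \frac{2765267759131}{1994}$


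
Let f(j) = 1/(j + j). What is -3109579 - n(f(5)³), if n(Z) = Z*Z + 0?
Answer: -3109579000001/1000000 ≈ -3.1096e+6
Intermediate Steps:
f(j) = 1/(2*j)
n(Z) = Z² (n(Z) = Z² + 0 = Z²)
-3109579 - n(f(5)³) = -3109579 - (((½)/5)³)² = -3109579 - (((½)*(⅕))³)² = -3109579 - ((⅒)³)² = -3109579 - (1/1000)² = -3109579 - 1*1/1000000 = -3109579 - 1/1000000 = -3109579000001/1000000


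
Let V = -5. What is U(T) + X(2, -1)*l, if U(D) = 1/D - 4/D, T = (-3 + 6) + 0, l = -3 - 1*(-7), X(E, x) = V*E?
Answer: -41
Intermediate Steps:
X(E, x) = -5*E
l = 4 (l = -3 + 7 = 4)
T = 3 (T = 3 + 0 = 3)
U(D) = -3/D (U(D) = 1/D - 4/D = -3/D)
U(T) + X(2, -1)*l = -3/3 - 5*2*4 = -3*⅓ - 10*4 = -1 - 40 = -41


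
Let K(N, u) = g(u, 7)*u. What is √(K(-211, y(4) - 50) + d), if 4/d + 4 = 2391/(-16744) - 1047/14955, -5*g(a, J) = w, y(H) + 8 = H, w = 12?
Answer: 2*√99422234569253157810/1758190755 ≈ 11.342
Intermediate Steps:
y(H) = -8 + H
g(a, J) = -12/5 (g(a, J) = -⅕*12 = -12/5)
K(N, u) = -12*u/5
d = -333875360/351638151 (d = 4/(-4 + (2391/(-16744) - 1047/14955)) = 4/(-4 + (2391*(-1/16744) - 1047*1/14955)) = 4/(-4 + (-2391/16744 - 349/4985)) = 4/(-4 - 17762791/83468840) = 4/(-351638151/83468840) = 4*(-83468840/351638151) = -333875360/351638151 ≈ -0.94949)
√(K(-211, y(4) - 50) + d) = √(-12*((-8 + 4) - 50)/5 - 333875360/351638151) = √(-12*(-4 - 50)/5 - 333875360/351638151) = √(-12/5*(-54) - 333875360/351638151) = √(648/5 - 333875360/351638151) = √(226192145048/1758190755) = 2*√99422234569253157810/1758190755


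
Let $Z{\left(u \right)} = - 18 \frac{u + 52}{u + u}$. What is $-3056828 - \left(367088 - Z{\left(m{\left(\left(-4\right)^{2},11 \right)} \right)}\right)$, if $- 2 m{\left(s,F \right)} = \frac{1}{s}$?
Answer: $-3408949$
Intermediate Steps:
$m{\left(s,F \right)} = - \frac{1}{2 s}$
$Z{\left(u \right)} = - \frac{9 \left(52 + u\right)}{u}$ ($Z{\left(u \right)} = - 18 \frac{52 + u}{2 u} = - \frac{9 \left(52 + u\right)}{u}$)
$-3056828 - \left(367088 - Z{\left(m{\left(\left(-4\right)^{2},11 \right)} \right)}\right) = -3056828 - 352121 = -3408949$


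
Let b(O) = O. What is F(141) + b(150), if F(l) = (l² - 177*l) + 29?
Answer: -4897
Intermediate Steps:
F(l) = 29 + l² - 177*l
F(141) + b(150) = (29 + 141² - 177*141) + 150 = (29 + 19881 - 24957) + 150 = -5047 + 150 = -4897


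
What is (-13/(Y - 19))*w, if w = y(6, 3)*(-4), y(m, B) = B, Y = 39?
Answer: 39/5 ≈ 7.8000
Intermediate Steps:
w = -12 (w = 3*(-4) = -12)
(-13/(Y - 19))*w = (-13/(39 - 19))*(-12) = (-13/20)*(-12) = ((1/20)*(-13))*(-12) = -13/20*(-12) = 39/5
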